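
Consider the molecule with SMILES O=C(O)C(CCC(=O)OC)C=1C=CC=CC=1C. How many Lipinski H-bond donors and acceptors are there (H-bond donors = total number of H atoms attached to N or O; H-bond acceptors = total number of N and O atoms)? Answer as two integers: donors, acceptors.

Donors: find every N or O and count the H atoms it carries.
  atom 1 (O): bond orders sum to 2 → 0 H
  atom 3 (O): bond orders sum to 1 → 1 H
  atom 8 (O): bond orders sum to 2 → 0 H
  atom 9 (O): bond orders sum to 2 → 0 H
Lipinski HBD = 1.
Acceptors: N atoms = 0, O atoms = 4 → HBA = 4.

1, 4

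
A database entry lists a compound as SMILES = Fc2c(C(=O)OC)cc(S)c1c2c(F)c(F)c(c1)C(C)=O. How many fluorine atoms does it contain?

3

Scan the SMILES for F atoms (remember two-letter symbols like Cl and Br are single atoms).
Fluorine count: 3.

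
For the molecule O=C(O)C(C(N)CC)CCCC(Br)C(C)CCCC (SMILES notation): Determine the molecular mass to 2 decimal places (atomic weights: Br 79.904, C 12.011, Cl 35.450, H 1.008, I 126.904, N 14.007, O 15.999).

336.31 g/mol

First, the molecular formula is C15H30BrNO2 (counting implicit H from valence).
  Br: 1 × 79.904 = 79.904
  C: 15 × 12.011 = 180.165
  H: 30 × 1.008 = 30.240
  N: 1 × 14.007 = 14.007
  O: 2 × 15.999 = 31.998
Sum: 1×79.904 + 15×12.011 + 30×1.008 + 1×14.007 + 2×15.999 = 336.314 → 336.31 g/mol.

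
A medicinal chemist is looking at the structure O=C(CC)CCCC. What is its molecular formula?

C7H14O

Walk through each heavy atom and fill implicit hydrogens from standard valence (C 4, N 3, O 2, S 2, halogen 1):
  atom 1: O, bond orders sum to 2 (valence 2) → 0 H
  atom 2: C, bond orders sum to 4 (valence 4) → 0 H
  atom 3: C, bond orders sum to 2 (valence 4) → 2 H
  atom 4: C, bond orders sum to 1 (valence 4) → 3 H
  atom 5: C, bond orders sum to 2 (valence 4) → 2 H
  atom 6: C, bond orders sum to 2 (valence 4) → 2 H
  atom 7: C, bond orders sum to 2 (valence 4) → 2 H
  atom 8: C, bond orders sum to 1 (valence 4) → 3 H
Totals → C:7, H:14, O:1.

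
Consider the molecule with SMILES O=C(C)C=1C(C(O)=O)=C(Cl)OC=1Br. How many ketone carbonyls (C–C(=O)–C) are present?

The ketone motif appears at heavy-atom position 2 in the SMILES.
Other groups present: 1 carboxylic acid.
Ketone count: 1.

1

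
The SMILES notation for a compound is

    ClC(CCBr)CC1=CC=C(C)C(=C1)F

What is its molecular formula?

C11H13BrClF

Walk through each heavy atom and fill implicit hydrogens from standard valence (C 4, N 3, O 2, S 2, halogen 1):
  atom 1: Cl (halogen, monovalent) → 0 H
  atom 2: C, bond orders sum to 3 (valence 4) → 1 H
  atom 3: C, bond orders sum to 2 (valence 4) → 2 H
  atom 4: C, bond orders sum to 2 (valence 4) → 2 H
  atom 5: Br (halogen, monovalent) → 0 H
  atom 6: C, bond orders sum to 2 (valence 4) → 2 H
  atom 7: C, bond orders sum to 4 (valence 4) → 0 H
  atom 8: C, bond orders sum to 3 (valence 4) → 1 H
  atom 9: C, bond orders sum to 3 (valence 4) → 1 H
  atom 10: C, bond orders sum to 4 (valence 4) → 0 H
  atom 11: C, bond orders sum to 1 (valence 4) → 3 H
  atom 12: C, bond orders sum to 4 (valence 4) → 0 H
  atom 13: C, bond orders sum to 3 (valence 4) → 1 H
  atom 14: F (halogen, monovalent) → 0 H
Totals → C:11, H:13, Br:1, Cl:1, F:1.
In Hill order: C11H13BrClF.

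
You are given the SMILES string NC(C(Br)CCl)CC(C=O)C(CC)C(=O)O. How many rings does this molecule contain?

0

In SMILES, each pair of matching ring-closure digits denotes one ring-closing bond; the number of such bonds equals the number of independent rings.
Ring-closure bonds here: 0.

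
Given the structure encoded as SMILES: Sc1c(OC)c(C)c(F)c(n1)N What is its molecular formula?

Walk through each heavy atom and fill implicit hydrogens from standard valence (C 4, N 3, O 2, S 2, halogen 1); for lowercase aromatic atoms, an aromatic c carries 1 H when it has two neighbours and 0 H with three, and aromatic n carries 0 H:
  atom 1: S, bond orders sum to 1 (valence 2) → 1 H
  atom 2: aromatic c, 3 neighbours → 0 H
  atom 3: aromatic c, 3 neighbours → 0 H
  atom 4: O, bond orders sum to 2 (valence 2) → 0 H
  atom 5: C, bond orders sum to 1 (valence 4) → 3 H
  atom 6: aromatic c, 3 neighbours → 0 H
  atom 7: C, bond orders sum to 1 (valence 4) → 3 H
  atom 8: aromatic c, 3 neighbours → 0 H
  atom 9: F (halogen, monovalent) → 0 H
  atom 10: aromatic c, 3 neighbours → 0 H
  atom 11: aromatic n, 2 neighbours → 0 H
  atom 12: N, bond orders sum to 1 (valence 3) → 2 H
Totals → C:7, H:9, F:1, N:2, O:1, S:1.
In Hill order: C7H9FN2OS.

C7H9FN2OS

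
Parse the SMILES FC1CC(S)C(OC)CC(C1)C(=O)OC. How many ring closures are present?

In SMILES, each pair of matching ring-closure digits denotes one ring-closing bond; the number of such bonds equals the number of independent rings.
Ring-closure bonds here: 1.

1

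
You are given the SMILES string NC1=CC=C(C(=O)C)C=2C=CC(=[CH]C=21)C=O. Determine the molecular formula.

C13H11NO2

Walk through each heavy atom and fill implicit hydrogens from standard valence (C 4, N 3, O 2, S 2, halogen 1):
  atom 1: N, bond orders sum to 1 (valence 3) → 2 H
  atom 2: C, bond orders sum to 4 (valence 4) → 0 H
  atom 3: C, bond orders sum to 3 (valence 4) → 1 H
  atom 4: C, bond orders sum to 3 (valence 4) → 1 H
  atom 5: C, bond orders sum to 4 (valence 4) → 0 H
  atom 6: C, bond orders sum to 4 (valence 4) → 0 H
  atom 7: O, bond orders sum to 2 (valence 2) → 0 H
  atom 8: C, bond orders sum to 1 (valence 4) → 3 H
  atom 9: C, bond orders sum to 4 (valence 4) → 0 H
  atom 10: C, bond orders sum to 3 (valence 4) → 1 H
  atom 11: C, bond orders sum to 3 (valence 4) → 1 H
  atom 12: C, bond orders sum to 4 (valence 4) → 0 H
  atom 13: C with explicit H count 1
  atom 14: C, bond orders sum to 4 (valence 4) → 0 H
  atom 15: C, bond orders sum to 3 (valence 4) → 1 H
  atom 16: O, bond orders sum to 2 (valence 2) → 0 H
Totals → C:13, H:11, N:1, O:2.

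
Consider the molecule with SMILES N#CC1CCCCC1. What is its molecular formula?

Walk through each heavy atom and fill implicit hydrogens from standard valence (C 4, N 3, O 2, S 2, halogen 1):
  atom 1: N, bond orders sum to 3 (valence 3) → 0 H
  atom 2: C, bond orders sum to 4 (valence 4) → 0 H
  atom 3: C, bond orders sum to 3 (valence 4) → 1 H
  atom 4: C, bond orders sum to 2 (valence 4) → 2 H
  atom 5: C, bond orders sum to 2 (valence 4) → 2 H
  atom 6: C, bond orders sum to 2 (valence 4) → 2 H
  atom 7: C, bond orders sum to 2 (valence 4) → 2 H
  atom 8: C, bond orders sum to 2 (valence 4) → 2 H
Totals → C:7, H:11, N:1.
In Hill order: C7H11N.

C7H11N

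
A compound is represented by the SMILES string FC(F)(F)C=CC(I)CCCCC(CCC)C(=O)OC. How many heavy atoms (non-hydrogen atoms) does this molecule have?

20

Every atom symbol written in the SMILES (organic subset) is one heavy atom; implicit H are not written.
Heavy atoms by element → C:14, F:3, I:1, O:2.
Total: 20.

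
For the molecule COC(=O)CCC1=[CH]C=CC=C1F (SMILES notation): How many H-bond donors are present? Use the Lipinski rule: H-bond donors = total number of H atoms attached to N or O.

0

Donors: find every N or O and count the H atoms it carries.
  atom 2 (O): bond orders sum to 2 → 0 H
  atom 4 (O): bond orders sum to 2 → 0 H
Lipinski HBD = 0.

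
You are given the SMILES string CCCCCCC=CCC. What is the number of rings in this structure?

In SMILES, each pair of matching ring-closure digits denotes one ring-closing bond; the number of such bonds equals the number of independent rings.
Ring-closure bonds here: 0.

0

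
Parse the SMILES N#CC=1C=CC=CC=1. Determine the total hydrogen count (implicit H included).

5

Walk through each heavy atom and fill implicit hydrogens from standard valence (C 4, N 3, O 2, S 2, halogen 1):
  atom 1: N, bond orders sum to 3 (valence 3) → 0 H
  atom 2: C, bond orders sum to 4 (valence 4) → 0 H
  atom 3: C, bond orders sum to 4 (valence 4) → 0 H
  atom 4: C, bond orders sum to 3 (valence 4) → 1 H
  atom 5: C, bond orders sum to 3 (valence 4) → 1 H
  atom 6: C, bond orders sum to 3 (valence 4) → 1 H
  atom 7: C, bond orders sum to 3 (valence 4) → 1 H
  atom 8: C, bond orders sum to 3 (valence 4) → 1 H
Total hydrogens: 5.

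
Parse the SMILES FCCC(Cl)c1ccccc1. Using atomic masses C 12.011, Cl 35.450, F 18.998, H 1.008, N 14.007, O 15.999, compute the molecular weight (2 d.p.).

First, the molecular formula is C9H10ClF (counting implicit H from valence).
  C: 9 × 12.011 = 108.099
  Cl: 1 × 35.450 = 35.450
  F: 1 × 18.998 = 18.998
  H: 10 × 1.008 = 10.080
Sum: 9×12.011 + 1×35.450 + 1×18.998 + 10×1.008 = 172.627 → 172.63 g/mol.

172.63 g/mol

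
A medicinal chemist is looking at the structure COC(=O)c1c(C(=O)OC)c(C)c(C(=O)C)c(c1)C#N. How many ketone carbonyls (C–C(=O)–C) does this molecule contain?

The ketone motif appears at heavy-atom position 14 in the SMILES.
Other groups present: 2 ester, 1 nitrile.
Ketone count: 1.

1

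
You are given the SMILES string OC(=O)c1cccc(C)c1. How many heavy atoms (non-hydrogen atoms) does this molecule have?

Every atom symbol written in the SMILES (organic subset) is one heavy atom; implicit H are not written.
Heavy atoms by element → C:8, O:2.
Total: 10.

10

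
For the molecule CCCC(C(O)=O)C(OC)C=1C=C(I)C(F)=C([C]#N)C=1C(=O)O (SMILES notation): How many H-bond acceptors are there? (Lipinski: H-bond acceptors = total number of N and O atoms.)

6

N atoms: 1; O atoms: 5.
Lipinski HBA = 1 + 5 = 6.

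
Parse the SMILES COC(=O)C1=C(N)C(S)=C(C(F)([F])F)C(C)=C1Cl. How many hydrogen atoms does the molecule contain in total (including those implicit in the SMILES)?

9

Walk through each heavy atom and fill implicit hydrogens from standard valence (C 4, N 3, O 2, S 2, halogen 1):
  atom 1: C, bond orders sum to 1 (valence 4) → 3 H
  atom 2: O, bond orders sum to 2 (valence 2) → 0 H
  atom 3: C, bond orders sum to 4 (valence 4) → 0 H
  atom 4: O, bond orders sum to 2 (valence 2) → 0 H
  atom 5: C, bond orders sum to 4 (valence 4) → 0 H
  atom 6: C, bond orders sum to 4 (valence 4) → 0 H
  atom 7: N, bond orders sum to 1 (valence 3) → 2 H
  atom 8: C, bond orders sum to 4 (valence 4) → 0 H
  atom 9: S, bond orders sum to 1 (valence 2) → 1 H
  atom 10: C, bond orders sum to 4 (valence 4) → 0 H
  atom 11: C, bond orders sum to 4 (valence 4) → 0 H
  atom 12: F (halogen, monovalent) → 0 H
  atom 13: F with explicit H count 0
  atom 14: F (halogen, monovalent) → 0 H
  atom 15: C, bond orders sum to 4 (valence 4) → 0 H
  atom 16: C, bond orders sum to 1 (valence 4) → 3 H
  atom 17: C, bond orders sum to 4 (valence 4) → 0 H
  atom 18: Cl (halogen, monovalent) → 0 H
Total hydrogens: 9.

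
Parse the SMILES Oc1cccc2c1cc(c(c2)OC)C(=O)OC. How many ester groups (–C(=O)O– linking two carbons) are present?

The ester motif appears at heavy-atom position 14 in the SMILES.
Other groups present: 1 ether, 1 hydroxyl.
Ester count: 1.

1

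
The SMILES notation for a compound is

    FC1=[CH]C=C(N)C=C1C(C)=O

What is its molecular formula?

C8H8FNO

Walk through each heavy atom and fill implicit hydrogens from standard valence (C 4, N 3, O 2, S 2, halogen 1):
  atom 1: F (halogen, monovalent) → 0 H
  atom 2: C, bond orders sum to 4 (valence 4) → 0 H
  atom 3: C with explicit H count 1
  atom 4: C, bond orders sum to 3 (valence 4) → 1 H
  atom 5: C, bond orders sum to 4 (valence 4) → 0 H
  atom 6: N, bond orders sum to 1 (valence 3) → 2 H
  atom 7: C, bond orders sum to 3 (valence 4) → 1 H
  atom 8: C, bond orders sum to 4 (valence 4) → 0 H
  atom 9: C, bond orders sum to 4 (valence 4) → 0 H
  atom 10: C, bond orders sum to 1 (valence 4) → 3 H
  atom 11: O, bond orders sum to 2 (valence 2) → 0 H
Totals → C:8, H:8, F:1, N:1, O:1.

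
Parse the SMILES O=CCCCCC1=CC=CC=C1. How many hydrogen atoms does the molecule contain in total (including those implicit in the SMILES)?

Walk through each heavy atom and fill implicit hydrogens from standard valence (C 4, N 3, O 2, S 2, halogen 1):
  atom 1: O, bond orders sum to 2 (valence 2) → 0 H
  atom 2: C, bond orders sum to 3 (valence 4) → 1 H
  atom 3: C, bond orders sum to 2 (valence 4) → 2 H
  atom 4: C, bond orders sum to 2 (valence 4) → 2 H
  atom 5: C, bond orders sum to 2 (valence 4) → 2 H
  atom 6: C, bond orders sum to 2 (valence 4) → 2 H
  atom 7: C, bond orders sum to 4 (valence 4) → 0 H
  atom 8: C, bond orders sum to 3 (valence 4) → 1 H
  atom 9: C, bond orders sum to 3 (valence 4) → 1 H
  atom 10: C, bond orders sum to 3 (valence 4) → 1 H
  atom 11: C, bond orders sum to 3 (valence 4) → 1 H
  atom 12: C, bond orders sum to 3 (valence 4) → 1 H
Total hydrogens: 14.

14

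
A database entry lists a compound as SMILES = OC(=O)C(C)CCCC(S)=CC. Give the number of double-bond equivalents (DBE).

2

Degree of unsaturation = (number of rings) + (number of π bonds).
Ring closures in the SMILES: 0.
π bonds: 2 double bonds (each 1 DoU) → 2 DoU from unsaturation.
Total DoU = 0 + 2 = 2.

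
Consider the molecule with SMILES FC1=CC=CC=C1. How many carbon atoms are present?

Count every carbon token in the SMILES (each C, including those in ring-closure positions and inside branches).
Carbon count: 6.

6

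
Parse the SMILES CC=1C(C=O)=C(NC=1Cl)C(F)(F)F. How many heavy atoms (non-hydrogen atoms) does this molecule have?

Every atom symbol written in the SMILES (organic subset) is one heavy atom; implicit H are not written.
Heavy atoms by element → C:7, Cl:1, F:3, N:1, O:1.
Total: 13.

13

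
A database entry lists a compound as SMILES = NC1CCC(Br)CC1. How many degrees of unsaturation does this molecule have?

Degree of unsaturation = (number of rings) + (number of π bonds).
Ring closures in the SMILES: 1.
π bonds: none → 0 DoU from unsaturation.
Total DoU = 1 + 0 = 1.

1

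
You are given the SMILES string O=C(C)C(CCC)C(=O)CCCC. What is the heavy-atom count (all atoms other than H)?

Every atom symbol written in the SMILES (organic subset) is one heavy atom; implicit H are not written.
Heavy atoms by element → C:11, O:2.
Total: 13.

13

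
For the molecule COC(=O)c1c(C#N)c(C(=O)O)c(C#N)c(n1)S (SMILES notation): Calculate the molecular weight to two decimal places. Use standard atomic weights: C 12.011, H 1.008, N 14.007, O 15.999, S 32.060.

263.23 g/mol

First, the molecular formula is C10H5N3O4S (counting implicit H from valence).
  C: 10 × 12.011 = 120.110
  H: 5 × 1.008 = 5.040
  N: 3 × 14.007 = 42.021
  O: 4 × 15.999 = 63.996
  S: 1 × 32.060 = 32.060
Sum: 10×12.011 + 5×1.008 + 3×14.007 + 4×15.999 + 1×32.060 = 263.227 → 263.23 g/mol.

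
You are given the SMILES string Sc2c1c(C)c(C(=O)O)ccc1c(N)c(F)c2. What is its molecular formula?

Walk through each heavy atom and fill implicit hydrogens from standard valence (C 4, N 3, O 2, S 2, halogen 1); for lowercase aromatic atoms, an aromatic c carries 1 H when it has two neighbours and 0 H with three, and aromatic n carries 0 H:
  atom 1: S, bond orders sum to 1 (valence 2) → 1 H
  atom 2: aromatic c, 3 neighbours → 0 H
  atom 3: aromatic c, 3 neighbours → 0 H
  atom 4: aromatic c, 3 neighbours → 0 H
  atom 5: C, bond orders sum to 1 (valence 4) → 3 H
  atom 6: aromatic c, 3 neighbours → 0 H
  atom 7: C, bond orders sum to 4 (valence 4) → 0 H
  atom 8: O, bond orders sum to 2 (valence 2) → 0 H
  atom 9: O, bond orders sum to 1 (valence 2) → 1 H
  atom 10: aromatic c, 2 neighbours → 1 H
  atom 11: aromatic c, 2 neighbours → 1 H
  atom 12: aromatic c, 3 neighbours → 0 H
  atom 13: aromatic c, 3 neighbours → 0 H
  atom 14: N, bond orders sum to 1 (valence 3) → 2 H
  atom 15: aromatic c, 3 neighbours → 0 H
  atom 16: F (halogen, monovalent) → 0 H
  atom 17: aromatic c, 2 neighbours → 1 H
Totals → C:12, H:10, F:1, N:1, O:2, S:1.

C12H10FNO2S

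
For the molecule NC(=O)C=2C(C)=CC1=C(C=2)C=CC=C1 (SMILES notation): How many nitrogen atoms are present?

1

Scan the SMILES for N atoms (remember two-letter symbols like Cl and Br are single atoms).
Nitrogen count: 1.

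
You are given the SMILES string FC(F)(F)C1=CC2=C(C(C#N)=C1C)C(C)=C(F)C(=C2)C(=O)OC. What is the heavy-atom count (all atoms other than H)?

23

Every atom symbol written in the SMILES (organic subset) is one heavy atom; implicit H are not written.
Heavy atoms by element → C:16, F:4, N:1, O:2.
Total: 23.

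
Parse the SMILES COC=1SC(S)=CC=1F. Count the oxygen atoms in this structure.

Scan the SMILES for O atoms (remember two-letter symbols like Cl and Br are single atoms).
Oxygen count: 1.

1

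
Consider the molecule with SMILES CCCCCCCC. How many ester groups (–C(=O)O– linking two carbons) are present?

Scan the SMILES for the ester motif — none present.

0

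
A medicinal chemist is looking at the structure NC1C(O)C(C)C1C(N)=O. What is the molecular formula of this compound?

C6H12N2O2

Walk through each heavy atom and fill implicit hydrogens from standard valence (C 4, N 3, O 2, S 2, halogen 1):
  atom 1: N, bond orders sum to 1 (valence 3) → 2 H
  atom 2: C, bond orders sum to 3 (valence 4) → 1 H
  atom 3: C, bond orders sum to 3 (valence 4) → 1 H
  atom 4: O, bond orders sum to 1 (valence 2) → 1 H
  atom 5: C, bond orders sum to 3 (valence 4) → 1 H
  atom 6: C, bond orders sum to 1 (valence 4) → 3 H
  atom 7: C, bond orders sum to 3 (valence 4) → 1 H
  atom 8: C, bond orders sum to 4 (valence 4) → 0 H
  atom 9: N, bond orders sum to 1 (valence 3) → 2 H
  atom 10: O, bond orders sum to 2 (valence 2) → 0 H
Totals → C:6, H:12, N:2, O:2.
In Hill order: C6H12N2O2.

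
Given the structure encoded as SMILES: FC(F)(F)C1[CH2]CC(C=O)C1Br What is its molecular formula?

Walk through each heavy atom and fill implicit hydrogens from standard valence (C 4, N 3, O 2, S 2, halogen 1):
  atom 1: F (halogen, monovalent) → 0 H
  atom 2: C, bond orders sum to 4 (valence 4) → 0 H
  atom 3: F (halogen, monovalent) → 0 H
  atom 4: F (halogen, monovalent) → 0 H
  atom 5: C, bond orders sum to 3 (valence 4) → 1 H
  atom 6: C with explicit H count 2
  atom 7: C, bond orders sum to 2 (valence 4) → 2 H
  atom 8: C, bond orders sum to 3 (valence 4) → 1 H
  atom 9: C, bond orders sum to 3 (valence 4) → 1 H
  atom 10: O, bond orders sum to 2 (valence 2) → 0 H
  atom 11: C, bond orders sum to 3 (valence 4) → 1 H
  atom 12: Br (halogen, monovalent) → 0 H
Totals → C:7, H:8, Br:1, F:3, O:1.

C7H8BrF3O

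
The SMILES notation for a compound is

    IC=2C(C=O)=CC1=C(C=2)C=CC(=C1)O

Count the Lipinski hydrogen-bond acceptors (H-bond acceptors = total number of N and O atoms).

N atoms: 0; O atoms: 2.
Lipinski HBA = 0 + 2 = 2.

2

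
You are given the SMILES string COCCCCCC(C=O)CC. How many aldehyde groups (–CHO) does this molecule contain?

1

The aldehyde motif appears at heavy-atom position 9 in the SMILES.
Other groups present: 1 ether.
Aldehyde count: 1.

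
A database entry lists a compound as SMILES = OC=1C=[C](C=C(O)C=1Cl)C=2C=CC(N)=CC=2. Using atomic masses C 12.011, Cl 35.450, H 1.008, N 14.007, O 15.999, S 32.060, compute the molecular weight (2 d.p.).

First, the molecular formula is C12H10ClNO2 (counting implicit H from valence).
  C: 12 × 12.011 = 144.132
  Cl: 1 × 35.450 = 35.450
  H: 10 × 1.008 = 10.080
  N: 1 × 14.007 = 14.007
  O: 2 × 15.999 = 31.998
Sum: 12×12.011 + 1×35.450 + 10×1.008 + 1×14.007 + 2×15.999 = 235.667 → 235.67 g/mol.

235.67 g/mol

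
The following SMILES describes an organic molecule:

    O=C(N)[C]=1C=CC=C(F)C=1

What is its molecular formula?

C7H6FNO

Walk through each heavy atom and fill implicit hydrogens from standard valence (C 4, N 3, O 2, S 2, halogen 1):
  atom 1: O, bond orders sum to 2 (valence 2) → 0 H
  atom 2: C, bond orders sum to 4 (valence 4) → 0 H
  atom 3: N, bond orders sum to 1 (valence 3) → 2 H
  atom 4: C with explicit H count 0
  atom 5: C, bond orders sum to 3 (valence 4) → 1 H
  atom 6: C, bond orders sum to 3 (valence 4) → 1 H
  atom 7: C, bond orders sum to 3 (valence 4) → 1 H
  atom 8: C, bond orders sum to 4 (valence 4) → 0 H
  atom 9: F (halogen, monovalent) → 0 H
  atom 10: C, bond orders sum to 3 (valence 4) → 1 H
Totals → C:7, H:6, F:1, N:1, O:1.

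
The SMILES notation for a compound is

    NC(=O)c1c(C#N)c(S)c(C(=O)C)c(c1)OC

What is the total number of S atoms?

1

Scan the SMILES for S atoms (remember two-letter symbols like Cl and Br are single atoms).
Sulfur count: 1.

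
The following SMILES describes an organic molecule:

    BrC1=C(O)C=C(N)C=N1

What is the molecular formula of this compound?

Walk through each heavy atom and fill implicit hydrogens from standard valence (C 4, N 3, O 2, S 2, halogen 1):
  atom 1: Br (halogen, monovalent) → 0 H
  atom 2: C, bond orders sum to 4 (valence 4) → 0 H
  atom 3: C, bond orders sum to 4 (valence 4) → 0 H
  atom 4: O, bond orders sum to 1 (valence 2) → 1 H
  atom 5: C, bond orders sum to 3 (valence 4) → 1 H
  atom 6: C, bond orders sum to 4 (valence 4) → 0 H
  atom 7: N, bond orders sum to 1 (valence 3) → 2 H
  atom 8: C, bond orders sum to 3 (valence 4) → 1 H
  atom 9: N, bond orders sum to 3 (valence 3) → 0 H
Totals → C:5, H:5, Br:1, N:2, O:1.

C5H5BrN2O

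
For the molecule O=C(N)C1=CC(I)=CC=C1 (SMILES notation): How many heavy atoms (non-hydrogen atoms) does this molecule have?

Every atom symbol written in the SMILES (organic subset) is one heavy atom; implicit H are not written.
Heavy atoms by element → C:7, I:1, N:1, O:1.
Total: 10.

10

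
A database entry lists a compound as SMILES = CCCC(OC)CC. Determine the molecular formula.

Walk through each heavy atom and fill implicit hydrogens from standard valence (C 4, N 3, O 2, S 2, halogen 1):
  atom 1: C, bond orders sum to 1 (valence 4) → 3 H
  atom 2: C, bond orders sum to 2 (valence 4) → 2 H
  atom 3: C, bond orders sum to 2 (valence 4) → 2 H
  atom 4: C, bond orders sum to 3 (valence 4) → 1 H
  atom 5: O, bond orders sum to 2 (valence 2) → 0 H
  atom 6: C, bond orders sum to 1 (valence 4) → 3 H
  atom 7: C, bond orders sum to 2 (valence 4) → 2 H
  atom 8: C, bond orders sum to 1 (valence 4) → 3 H
Totals → C:7, H:16, O:1.
In Hill order: C7H16O.

C7H16O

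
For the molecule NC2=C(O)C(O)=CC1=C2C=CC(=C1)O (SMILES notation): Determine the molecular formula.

Walk through each heavy atom and fill implicit hydrogens from standard valence (C 4, N 3, O 2, S 2, halogen 1):
  atom 1: N, bond orders sum to 1 (valence 3) → 2 H
  atom 2: C, bond orders sum to 4 (valence 4) → 0 H
  atom 3: C, bond orders sum to 4 (valence 4) → 0 H
  atom 4: O, bond orders sum to 1 (valence 2) → 1 H
  atom 5: C, bond orders sum to 4 (valence 4) → 0 H
  atom 6: O, bond orders sum to 1 (valence 2) → 1 H
  atom 7: C, bond orders sum to 3 (valence 4) → 1 H
  atom 8: C, bond orders sum to 4 (valence 4) → 0 H
  atom 9: C, bond orders sum to 4 (valence 4) → 0 H
  atom 10: C, bond orders sum to 3 (valence 4) → 1 H
  atom 11: C, bond orders sum to 3 (valence 4) → 1 H
  atom 12: C, bond orders sum to 4 (valence 4) → 0 H
  atom 13: C, bond orders sum to 3 (valence 4) → 1 H
  atom 14: O, bond orders sum to 1 (valence 2) → 1 H
Totals → C:10, H:9, N:1, O:3.

C10H9NO3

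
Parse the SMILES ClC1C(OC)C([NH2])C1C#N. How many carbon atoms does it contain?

6

Count every carbon token in the SMILES (each C, including those in ring-closure positions and inside branches).
Carbon count: 6.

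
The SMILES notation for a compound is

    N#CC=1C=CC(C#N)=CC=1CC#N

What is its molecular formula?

C10H5N3

Walk through each heavy atom and fill implicit hydrogens from standard valence (C 4, N 3, O 2, S 2, halogen 1):
  atom 1: N, bond orders sum to 3 (valence 3) → 0 H
  atom 2: C, bond orders sum to 4 (valence 4) → 0 H
  atom 3: C, bond orders sum to 4 (valence 4) → 0 H
  atom 4: C, bond orders sum to 3 (valence 4) → 1 H
  atom 5: C, bond orders sum to 3 (valence 4) → 1 H
  atom 6: C, bond orders sum to 4 (valence 4) → 0 H
  atom 7: C, bond orders sum to 4 (valence 4) → 0 H
  atom 8: N, bond orders sum to 3 (valence 3) → 0 H
  atom 9: C, bond orders sum to 3 (valence 4) → 1 H
  atom 10: C, bond orders sum to 4 (valence 4) → 0 H
  atom 11: C, bond orders sum to 2 (valence 4) → 2 H
  atom 12: C, bond orders sum to 4 (valence 4) → 0 H
  atom 13: N, bond orders sum to 3 (valence 3) → 0 H
Totals → C:10, H:5, N:3.
In Hill order: C10H5N3.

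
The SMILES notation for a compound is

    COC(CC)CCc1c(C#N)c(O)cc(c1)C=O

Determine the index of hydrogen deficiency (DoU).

7

Molecular formula: C14H17NO3.
DoU = (2C + 2 + N − H − X) / 2, where X is the halogen count and O/S are ignored.
    = (2·14 + 2 + 1 − 17 − 0) / 2 = 14 / 2 = 7.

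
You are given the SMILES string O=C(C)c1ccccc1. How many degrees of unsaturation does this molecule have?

5

Molecular formula: C8H8O.
DoU = (2C + 2 + N − H − X) / 2, where X is the halogen count and O/S are ignored.
    = (2·8 + 2 + 0 − 8 − 0) / 2 = 10 / 2 = 5.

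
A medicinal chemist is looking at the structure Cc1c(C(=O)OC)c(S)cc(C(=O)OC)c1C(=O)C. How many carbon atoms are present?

Count every carbon token in the SMILES (each C, including those in ring-closure positions and inside branches).
Carbon count: 13.

13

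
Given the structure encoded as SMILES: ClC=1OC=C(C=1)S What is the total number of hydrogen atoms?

Walk through each heavy atom and fill implicit hydrogens from standard valence (C 4, N 3, O 2, S 2, halogen 1):
  atom 1: Cl (halogen, monovalent) → 0 H
  atom 2: C, bond orders sum to 4 (valence 4) → 0 H
  atom 3: O, bond orders sum to 2 (valence 2) → 0 H
  atom 4: C, bond orders sum to 3 (valence 4) → 1 H
  atom 5: C, bond orders sum to 4 (valence 4) → 0 H
  atom 6: C, bond orders sum to 3 (valence 4) → 1 H
  atom 7: S, bond orders sum to 1 (valence 2) → 1 H
Total hydrogens: 3.

3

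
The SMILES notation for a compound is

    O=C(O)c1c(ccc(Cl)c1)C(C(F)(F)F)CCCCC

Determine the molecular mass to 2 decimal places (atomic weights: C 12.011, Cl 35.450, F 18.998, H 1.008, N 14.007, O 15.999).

First, the molecular formula is C14H16ClF3O2 (counting implicit H from valence).
  C: 14 × 12.011 = 168.154
  Cl: 1 × 35.450 = 35.450
  F: 3 × 18.998 = 56.994
  H: 16 × 1.008 = 16.128
  O: 2 × 15.999 = 31.998
Sum: 14×12.011 + 1×35.450 + 3×18.998 + 16×1.008 + 2×15.999 = 308.724 → 308.72 g/mol.

308.72 g/mol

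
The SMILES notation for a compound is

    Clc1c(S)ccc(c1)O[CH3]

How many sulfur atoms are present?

Scan the SMILES for S atoms (remember two-letter symbols like Cl and Br are single atoms).
Sulfur count: 1.

1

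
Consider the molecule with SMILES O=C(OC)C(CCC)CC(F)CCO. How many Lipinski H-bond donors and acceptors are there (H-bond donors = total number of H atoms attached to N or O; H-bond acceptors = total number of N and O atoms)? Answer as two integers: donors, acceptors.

Donors: find every N or O and count the H atoms it carries.
  atom 1 (O): bond orders sum to 2 → 0 H
  atom 3 (O): bond orders sum to 2 → 0 H
  atom 14 (O): bond orders sum to 1 → 1 H
Lipinski HBD = 1.
Acceptors: N atoms = 0, O atoms = 3 → HBA = 3.

1, 3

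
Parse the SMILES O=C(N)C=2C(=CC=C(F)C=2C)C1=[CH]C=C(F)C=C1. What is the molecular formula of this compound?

C14H11F2NO

Walk through each heavy atom and fill implicit hydrogens from standard valence (C 4, N 3, O 2, S 2, halogen 1):
  atom 1: O, bond orders sum to 2 (valence 2) → 0 H
  atom 2: C, bond orders sum to 4 (valence 4) → 0 H
  atom 3: N, bond orders sum to 1 (valence 3) → 2 H
  atom 4: C, bond orders sum to 4 (valence 4) → 0 H
  atom 5: C, bond orders sum to 4 (valence 4) → 0 H
  atom 6: C, bond orders sum to 3 (valence 4) → 1 H
  atom 7: C, bond orders sum to 3 (valence 4) → 1 H
  atom 8: C, bond orders sum to 4 (valence 4) → 0 H
  atom 9: F (halogen, monovalent) → 0 H
  atom 10: C, bond orders sum to 4 (valence 4) → 0 H
  atom 11: C, bond orders sum to 1 (valence 4) → 3 H
  atom 12: C, bond orders sum to 4 (valence 4) → 0 H
  atom 13: C with explicit H count 1
  atom 14: C, bond orders sum to 3 (valence 4) → 1 H
  atom 15: C, bond orders sum to 4 (valence 4) → 0 H
  atom 16: F (halogen, monovalent) → 0 H
  atom 17: C, bond orders sum to 3 (valence 4) → 1 H
  atom 18: C, bond orders sum to 3 (valence 4) → 1 H
Totals → C:14, H:11, F:2, N:1, O:1.
In Hill order: C14H11F2NO.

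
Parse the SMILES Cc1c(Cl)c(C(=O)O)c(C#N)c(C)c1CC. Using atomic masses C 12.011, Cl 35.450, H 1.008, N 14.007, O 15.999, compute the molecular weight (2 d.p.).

237.68 g/mol

First, the molecular formula is C12H12ClNO2 (counting implicit H from valence).
  C: 12 × 12.011 = 144.132
  Cl: 1 × 35.450 = 35.450
  H: 12 × 1.008 = 12.096
  N: 1 × 14.007 = 14.007
  O: 2 × 15.999 = 31.998
Sum: 12×12.011 + 1×35.450 + 12×1.008 + 1×14.007 + 2×15.999 = 237.683 → 237.68 g/mol.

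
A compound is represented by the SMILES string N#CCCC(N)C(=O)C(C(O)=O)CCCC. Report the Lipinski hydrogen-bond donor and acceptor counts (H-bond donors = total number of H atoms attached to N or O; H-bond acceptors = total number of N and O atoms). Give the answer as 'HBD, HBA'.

Donors: find every N or O and count the H atoms it carries.
  atom 1 (N): bond orders sum to 3 → 0 H
  atom 6 (N): bond orders sum to 1 → 2 H
  atom 8 (O): bond orders sum to 2 → 0 H
  atom 11 (O): bond orders sum to 1 → 1 H
  atom 12 (O): bond orders sum to 2 → 0 H
Lipinski HBD = 3.
Acceptors: N atoms = 2, O atoms = 3 → HBA = 5.

3, 5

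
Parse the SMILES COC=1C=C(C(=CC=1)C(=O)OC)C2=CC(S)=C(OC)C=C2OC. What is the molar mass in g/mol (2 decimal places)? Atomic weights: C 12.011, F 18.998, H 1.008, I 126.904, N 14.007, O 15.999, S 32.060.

First, the molecular formula is C17H18O5S (counting implicit H from valence).
  C: 17 × 12.011 = 204.187
  H: 18 × 1.008 = 18.144
  O: 5 × 15.999 = 79.995
  S: 1 × 32.060 = 32.060
Sum: 17×12.011 + 18×1.008 + 5×15.999 + 1×32.060 = 334.386 → 334.39 g/mol.

334.39 g/mol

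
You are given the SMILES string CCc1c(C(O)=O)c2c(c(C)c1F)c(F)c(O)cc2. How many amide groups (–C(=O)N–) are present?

0

Scan the SMILES for the amide motif — none present.
Groups that are present: 1 carboxylic acid, 1 hydroxyl.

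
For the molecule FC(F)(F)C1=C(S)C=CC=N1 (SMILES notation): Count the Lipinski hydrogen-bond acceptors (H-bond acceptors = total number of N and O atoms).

1

N atoms: 1; O atoms: 0.
Lipinski HBA = 1 + 0 = 1.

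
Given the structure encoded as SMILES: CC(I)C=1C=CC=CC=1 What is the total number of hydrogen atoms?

Walk through each heavy atom and fill implicit hydrogens from standard valence (C 4, N 3, O 2, S 2, halogen 1):
  atom 1: C, bond orders sum to 1 (valence 4) → 3 H
  atom 2: C, bond orders sum to 3 (valence 4) → 1 H
  atom 3: I (halogen, monovalent) → 0 H
  atom 4: C, bond orders sum to 4 (valence 4) → 0 H
  atom 5: C, bond orders sum to 3 (valence 4) → 1 H
  atom 6: C, bond orders sum to 3 (valence 4) → 1 H
  atom 7: C, bond orders sum to 3 (valence 4) → 1 H
  atom 8: C, bond orders sum to 3 (valence 4) → 1 H
  atom 9: C, bond orders sum to 3 (valence 4) → 1 H
Total hydrogens: 9.

9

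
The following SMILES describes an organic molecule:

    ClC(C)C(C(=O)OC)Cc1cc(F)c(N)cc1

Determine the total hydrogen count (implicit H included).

Walk through each heavy atom and fill implicit hydrogens from standard valence (C 4, N 3, O 2, S 2, halogen 1); for lowercase aromatic atoms, an aromatic c carries 1 H when it has two neighbours and 0 H with three, and aromatic n carries 0 H:
  atom 1: Cl (halogen, monovalent) → 0 H
  atom 2: C, bond orders sum to 3 (valence 4) → 1 H
  atom 3: C, bond orders sum to 1 (valence 4) → 3 H
  atom 4: C, bond orders sum to 3 (valence 4) → 1 H
  atom 5: C, bond orders sum to 4 (valence 4) → 0 H
  atom 6: O, bond orders sum to 2 (valence 2) → 0 H
  atom 7: O, bond orders sum to 2 (valence 2) → 0 H
  atom 8: C, bond orders sum to 1 (valence 4) → 3 H
  atom 9: C, bond orders sum to 2 (valence 4) → 2 H
  atom 10: aromatic c, 3 neighbours → 0 H
  atom 11: aromatic c, 2 neighbours → 1 H
  atom 12: aromatic c, 3 neighbours → 0 H
  atom 13: F (halogen, monovalent) → 0 H
  atom 14: aromatic c, 3 neighbours → 0 H
  atom 15: N, bond orders sum to 1 (valence 3) → 2 H
  atom 16: aromatic c, 2 neighbours → 1 H
  atom 17: aromatic c, 2 neighbours → 1 H
Total hydrogens: 15.

15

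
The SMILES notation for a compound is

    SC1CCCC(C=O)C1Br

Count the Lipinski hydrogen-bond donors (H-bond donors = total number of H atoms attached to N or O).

0

Donors: find every N or O and count the H atoms it carries.
  atom 8 (O): bond orders sum to 2 → 0 H
Lipinski HBD = 0.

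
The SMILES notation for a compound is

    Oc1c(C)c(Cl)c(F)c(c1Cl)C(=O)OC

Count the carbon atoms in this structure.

9

Count every carbon token in the SMILES (each C, including those in ring-closure positions and inside branches).
Carbon count: 9.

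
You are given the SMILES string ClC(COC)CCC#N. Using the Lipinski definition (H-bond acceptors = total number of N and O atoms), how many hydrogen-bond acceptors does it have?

N atoms: 1; O atoms: 1.
Lipinski HBA = 1 + 1 = 2.

2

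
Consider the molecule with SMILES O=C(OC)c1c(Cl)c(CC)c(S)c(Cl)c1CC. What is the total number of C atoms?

12

Count every carbon token in the SMILES (each C, including those in ring-closure positions and inside branches).
Carbon count: 12.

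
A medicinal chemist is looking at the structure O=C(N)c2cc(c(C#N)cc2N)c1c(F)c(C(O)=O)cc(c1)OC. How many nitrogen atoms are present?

3

Scan the SMILES for N atoms (remember two-letter symbols like Cl and Br are single atoms).
Nitrogen count: 3.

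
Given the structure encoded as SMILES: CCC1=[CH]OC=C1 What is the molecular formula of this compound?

C6H8O

Walk through each heavy atom and fill implicit hydrogens from standard valence (C 4, N 3, O 2, S 2, halogen 1):
  atom 1: C, bond orders sum to 1 (valence 4) → 3 H
  atom 2: C, bond orders sum to 2 (valence 4) → 2 H
  atom 3: C, bond orders sum to 4 (valence 4) → 0 H
  atom 4: C with explicit H count 1
  atom 5: O, bond orders sum to 2 (valence 2) → 0 H
  atom 6: C, bond orders sum to 3 (valence 4) → 1 H
  atom 7: C, bond orders sum to 3 (valence 4) → 1 H
Totals → C:6, H:8, O:1.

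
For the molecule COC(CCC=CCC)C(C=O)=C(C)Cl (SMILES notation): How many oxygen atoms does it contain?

2

Scan the SMILES for O atoms (remember two-letter symbols like Cl and Br are single atoms).
Oxygen count: 2.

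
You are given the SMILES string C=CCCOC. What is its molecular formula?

C5H10O

Walk through each heavy atom and fill implicit hydrogens from standard valence (C 4, N 3, O 2, S 2, halogen 1):
  atom 1: C, bond orders sum to 2 (valence 4) → 2 H
  atom 2: C, bond orders sum to 3 (valence 4) → 1 H
  atom 3: C, bond orders sum to 2 (valence 4) → 2 H
  atom 4: C, bond orders sum to 2 (valence 4) → 2 H
  atom 5: O, bond orders sum to 2 (valence 2) → 0 H
  atom 6: C, bond orders sum to 1 (valence 4) → 3 H
Totals → C:5, H:10, O:1.
In Hill order: C5H10O.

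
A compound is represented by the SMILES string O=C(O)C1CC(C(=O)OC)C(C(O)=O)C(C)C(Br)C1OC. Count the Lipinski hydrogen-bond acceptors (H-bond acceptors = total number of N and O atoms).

N atoms: 0; O atoms: 7.
Lipinski HBA = 0 + 7 = 7.

7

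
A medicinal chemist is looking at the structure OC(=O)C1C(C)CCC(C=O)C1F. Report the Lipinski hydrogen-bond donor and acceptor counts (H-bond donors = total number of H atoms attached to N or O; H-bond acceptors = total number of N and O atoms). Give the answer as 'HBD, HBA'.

1, 3

Donors: find every N or O and count the H atoms it carries.
  atom 1 (O): bond orders sum to 1 → 1 H
  atom 3 (O): bond orders sum to 2 → 0 H
  atom 11 (O): bond orders sum to 2 → 0 H
Lipinski HBD = 1.
Acceptors: N atoms = 0, O atoms = 3 → HBA = 3.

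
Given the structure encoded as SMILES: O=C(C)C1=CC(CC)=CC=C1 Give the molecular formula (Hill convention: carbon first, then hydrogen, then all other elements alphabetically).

Walk through each heavy atom and fill implicit hydrogens from standard valence (C 4, N 3, O 2, S 2, halogen 1):
  atom 1: O, bond orders sum to 2 (valence 2) → 0 H
  atom 2: C, bond orders sum to 4 (valence 4) → 0 H
  atom 3: C, bond orders sum to 1 (valence 4) → 3 H
  atom 4: C, bond orders sum to 4 (valence 4) → 0 H
  atom 5: C, bond orders sum to 3 (valence 4) → 1 H
  atom 6: C, bond orders sum to 4 (valence 4) → 0 H
  atom 7: C, bond orders sum to 2 (valence 4) → 2 H
  atom 8: C, bond orders sum to 1 (valence 4) → 3 H
  atom 9: C, bond orders sum to 3 (valence 4) → 1 H
  atom 10: C, bond orders sum to 3 (valence 4) → 1 H
  atom 11: C, bond orders sum to 3 (valence 4) → 1 H
Totals → C:10, H:12, O:1.
In Hill order: C10H12O.

C10H12O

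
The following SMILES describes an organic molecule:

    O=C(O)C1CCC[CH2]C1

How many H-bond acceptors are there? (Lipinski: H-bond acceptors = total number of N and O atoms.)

2

N atoms: 0; O atoms: 2.
Lipinski HBA = 0 + 2 = 2.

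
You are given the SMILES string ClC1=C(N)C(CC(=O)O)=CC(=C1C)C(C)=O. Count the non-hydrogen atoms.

Every atom symbol written in the SMILES (organic subset) is one heavy atom; implicit H are not written.
Heavy atoms by element → C:11, Cl:1, N:1, O:3.
Total: 16.

16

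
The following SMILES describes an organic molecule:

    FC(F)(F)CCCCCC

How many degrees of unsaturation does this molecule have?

0

Molecular formula: C7H13F3.
DoU = (2C + 2 + N − H − X) / 2, where X is the halogen count and O/S are ignored.
    = (2·7 + 2 + 0 − 13 − 3) / 2 = 0 / 2 = 0.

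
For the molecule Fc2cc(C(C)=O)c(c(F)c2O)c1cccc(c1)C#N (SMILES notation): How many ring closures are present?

In SMILES, each pair of matching ring-closure digits denotes one ring-closing bond; the number of such bonds equals the number of independent rings.
Ring-closure bonds here: 2.

2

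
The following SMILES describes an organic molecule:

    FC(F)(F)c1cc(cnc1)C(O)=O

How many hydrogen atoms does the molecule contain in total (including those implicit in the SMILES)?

4

Walk through each heavy atom and fill implicit hydrogens from standard valence (C 4, N 3, O 2, S 2, halogen 1); for lowercase aromatic atoms, an aromatic c carries 1 H when it has two neighbours and 0 H with three, and aromatic n carries 0 H:
  atom 1: F (halogen, monovalent) → 0 H
  atom 2: C, bond orders sum to 4 (valence 4) → 0 H
  atom 3: F (halogen, monovalent) → 0 H
  atom 4: F (halogen, monovalent) → 0 H
  atom 5: aromatic c, 3 neighbours → 0 H
  atom 6: aromatic c, 2 neighbours → 1 H
  atom 7: aromatic c, 3 neighbours → 0 H
  atom 8: aromatic c, 2 neighbours → 1 H
  atom 9: aromatic n, 2 neighbours → 0 H
  atom 10: aromatic c, 2 neighbours → 1 H
  atom 11: C, bond orders sum to 4 (valence 4) → 0 H
  atom 12: O, bond orders sum to 1 (valence 2) → 1 H
  atom 13: O, bond orders sum to 2 (valence 2) → 0 H
Total hydrogens: 4.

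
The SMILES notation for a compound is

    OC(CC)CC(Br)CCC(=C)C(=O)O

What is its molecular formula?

C10H17BrO3

Walk through each heavy atom and fill implicit hydrogens from standard valence (C 4, N 3, O 2, S 2, halogen 1):
  atom 1: O, bond orders sum to 1 (valence 2) → 1 H
  atom 2: C, bond orders sum to 3 (valence 4) → 1 H
  atom 3: C, bond orders sum to 2 (valence 4) → 2 H
  atom 4: C, bond orders sum to 1 (valence 4) → 3 H
  atom 5: C, bond orders sum to 2 (valence 4) → 2 H
  atom 6: C, bond orders sum to 3 (valence 4) → 1 H
  atom 7: Br (halogen, monovalent) → 0 H
  atom 8: C, bond orders sum to 2 (valence 4) → 2 H
  atom 9: C, bond orders sum to 2 (valence 4) → 2 H
  atom 10: C, bond orders sum to 4 (valence 4) → 0 H
  atom 11: C, bond orders sum to 2 (valence 4) → 2 H
  atom 12: C, bond orders sum to 4 (valence 4) → 0 H
  atom 13: O, bond orders sum to 2 (valence 2) → 0 H
  atom 14: O, bond orders sum to 1 (valence 2) → 1 H
Totals → C:10, H:17, Br:1, O:3.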